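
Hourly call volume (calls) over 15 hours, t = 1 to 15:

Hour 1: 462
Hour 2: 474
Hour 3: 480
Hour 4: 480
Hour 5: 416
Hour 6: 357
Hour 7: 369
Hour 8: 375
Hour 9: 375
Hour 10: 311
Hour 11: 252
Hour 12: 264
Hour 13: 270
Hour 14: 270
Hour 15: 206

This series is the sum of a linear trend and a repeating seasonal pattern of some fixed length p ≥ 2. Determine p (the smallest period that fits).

5

First differences y_{t+1} − y_t: 12, 6, 0, -64, -59, 12, 6, 0, -64, -59, 12, 6, …
The difference pattern repeats every 5 terms and not for any smaller step, so p = 5.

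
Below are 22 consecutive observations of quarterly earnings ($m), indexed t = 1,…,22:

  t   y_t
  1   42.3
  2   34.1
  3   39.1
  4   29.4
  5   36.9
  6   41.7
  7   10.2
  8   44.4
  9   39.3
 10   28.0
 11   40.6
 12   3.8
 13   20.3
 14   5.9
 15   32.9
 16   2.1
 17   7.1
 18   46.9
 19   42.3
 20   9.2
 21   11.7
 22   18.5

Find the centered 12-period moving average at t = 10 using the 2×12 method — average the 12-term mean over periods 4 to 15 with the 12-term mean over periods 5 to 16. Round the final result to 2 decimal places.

26.65

Sum over 4–15: 29.4 + 36.9 + 41.7 + 10.2 + 44.4 + 39.3 + 28.0 + 40.6 + 3.8 + 20.3 + 5.9 + 32.9 = 333.4
Sum over 5–16: 36.9 + 41.7 + 10.2 + 44.4 + 39.3 + 28.0 + 40.6 + 3.8 + 20.3 + 5.9 + 32.9 + 2.1 = 306.1
CMA at t=10 = (333.4 + 306.1) / (2·12) = 639.5 / 24 = 26.65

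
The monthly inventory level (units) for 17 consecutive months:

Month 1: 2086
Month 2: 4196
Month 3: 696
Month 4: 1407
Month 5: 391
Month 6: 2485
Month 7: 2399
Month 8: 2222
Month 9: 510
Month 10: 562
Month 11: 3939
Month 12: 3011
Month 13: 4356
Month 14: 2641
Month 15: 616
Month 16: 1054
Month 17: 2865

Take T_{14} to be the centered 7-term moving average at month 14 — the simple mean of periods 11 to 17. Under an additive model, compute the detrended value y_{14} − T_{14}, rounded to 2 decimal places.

Trend T_14 = (3939 + 3011 + 4356 + 2641 + 616 + 1054 + 2865) / 7 = 18482/7 = 2640.2857
Detrended value: 2641 − 2640.2857 = 0.71

0.71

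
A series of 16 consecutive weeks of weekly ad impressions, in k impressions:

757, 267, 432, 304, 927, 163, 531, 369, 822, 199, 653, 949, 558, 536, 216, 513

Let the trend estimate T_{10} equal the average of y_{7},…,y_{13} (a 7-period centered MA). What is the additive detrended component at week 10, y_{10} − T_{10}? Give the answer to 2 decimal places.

-384.00

Trend T_10 = (531 + 369 + 822 + 199 + 653 + 949 + 558) / 7 = 4081/7 = 583.0000
Detrended value: 199 − 583.0000 = -384.00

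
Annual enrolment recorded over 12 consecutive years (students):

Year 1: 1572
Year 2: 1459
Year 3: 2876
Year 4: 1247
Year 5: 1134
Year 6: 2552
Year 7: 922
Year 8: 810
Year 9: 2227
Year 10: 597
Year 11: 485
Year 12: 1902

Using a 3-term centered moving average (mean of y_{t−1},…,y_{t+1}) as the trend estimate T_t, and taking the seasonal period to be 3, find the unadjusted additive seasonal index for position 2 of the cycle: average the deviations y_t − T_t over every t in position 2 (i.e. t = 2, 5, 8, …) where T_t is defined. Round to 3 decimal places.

Season position 2 occurs at t = 2, 5, 8, 11 (where T_t is defined).
t=2: T_2 = 1969.00000; y_2 − T_2 = 1459 − 1969.00000 = -510.00000
t=5: T_5 = 1644.33333; y_5 − T_5 = 1134 − 1644.33333 = -510.33333
t=8: T_8 = 1319.66667; y_8 − T_8 = 810 − 1319.66667 = -509.66667
t=11: T_11 = 994.66667; y_11 − T_11 = 485 − 994.66667 = -509.66667
Mean deviation: (-510.00000 + -510.33333 + -509.66667 + -509.66667) / 4 = -509.917

-509.917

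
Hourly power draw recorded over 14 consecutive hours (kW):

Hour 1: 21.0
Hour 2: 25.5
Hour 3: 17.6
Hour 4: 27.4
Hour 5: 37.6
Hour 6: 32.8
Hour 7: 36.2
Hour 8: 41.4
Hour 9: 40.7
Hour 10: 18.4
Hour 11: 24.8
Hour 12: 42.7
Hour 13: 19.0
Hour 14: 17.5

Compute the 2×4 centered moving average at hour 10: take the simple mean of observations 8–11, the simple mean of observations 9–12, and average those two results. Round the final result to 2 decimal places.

Sum over 8–11: 41.4 + 40.7 + 18.4 + 24.8 = 125.3
Sum over 9–12: 40.7 + 18.4 + 24.8 + 42.7 = 126.6
CMA at t=10 = (125.3 + 126.6) / (2·4) = 251.9 / 8 = 31.49

31.49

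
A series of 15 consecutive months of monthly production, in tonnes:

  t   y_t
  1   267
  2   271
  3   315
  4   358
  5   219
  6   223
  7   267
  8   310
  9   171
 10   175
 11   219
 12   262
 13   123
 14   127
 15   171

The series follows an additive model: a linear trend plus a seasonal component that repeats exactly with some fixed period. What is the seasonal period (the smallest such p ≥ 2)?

First differences y_{t+1} − y_t: 4, 44, 43, -139, 4, 44, 43, -139, 4, 44, …
The difference pattern repeats every 4 terms and not for any smaller step, so p = 4.

4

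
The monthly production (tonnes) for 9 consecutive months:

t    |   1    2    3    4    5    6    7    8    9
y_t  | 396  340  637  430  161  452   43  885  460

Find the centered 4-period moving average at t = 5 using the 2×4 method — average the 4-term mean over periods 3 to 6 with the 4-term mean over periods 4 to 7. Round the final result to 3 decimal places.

345.750

Sum over 3–6: 637 + 430 + 161 + 452 = 1680
Sum over 4–7: 430 + 161 + 452 + 43 = 1086
CMA at t=5 = (1680 + 1086) / (2·4) = 2766 / 8 = 345.750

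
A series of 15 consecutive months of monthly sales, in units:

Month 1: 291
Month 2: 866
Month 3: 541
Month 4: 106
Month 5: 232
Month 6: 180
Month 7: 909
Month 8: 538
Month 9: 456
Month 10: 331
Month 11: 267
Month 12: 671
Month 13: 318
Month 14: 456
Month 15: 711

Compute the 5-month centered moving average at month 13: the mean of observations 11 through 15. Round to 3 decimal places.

484.600

Sum of periods 11–15: 267 + 671 + 318 + 456 + 711 = 2423
Divide by 5: 2423 / 5 = 484.600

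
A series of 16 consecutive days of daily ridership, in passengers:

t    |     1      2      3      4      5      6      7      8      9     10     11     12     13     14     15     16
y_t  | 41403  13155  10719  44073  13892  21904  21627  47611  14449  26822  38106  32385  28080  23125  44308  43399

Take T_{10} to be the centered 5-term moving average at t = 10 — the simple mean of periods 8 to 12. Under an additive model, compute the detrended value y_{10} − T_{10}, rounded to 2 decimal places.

-5052.60

Trend T_10 = (47611 + 14449 + 26822 + 38106 + 32385) / 5 = 159373/5 = 31874.6000
Detrended value: 26822 − 31874.6000 = -5052.60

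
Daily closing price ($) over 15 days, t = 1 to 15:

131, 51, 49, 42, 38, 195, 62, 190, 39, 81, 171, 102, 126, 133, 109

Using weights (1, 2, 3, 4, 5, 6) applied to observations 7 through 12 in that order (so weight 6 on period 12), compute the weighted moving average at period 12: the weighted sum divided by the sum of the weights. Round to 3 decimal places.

111.905

Weighted sum: 1·62 + 2·190 + 3·39 + 4·81 + 5·171 + 6·102 = 62 + 380 + 117 + 324 + 855 + 612 = 2350
Weight total: 1 + 2 + 3 + 4 + 5 + 6 = 21
WMA = 2350 / 21 = 111.905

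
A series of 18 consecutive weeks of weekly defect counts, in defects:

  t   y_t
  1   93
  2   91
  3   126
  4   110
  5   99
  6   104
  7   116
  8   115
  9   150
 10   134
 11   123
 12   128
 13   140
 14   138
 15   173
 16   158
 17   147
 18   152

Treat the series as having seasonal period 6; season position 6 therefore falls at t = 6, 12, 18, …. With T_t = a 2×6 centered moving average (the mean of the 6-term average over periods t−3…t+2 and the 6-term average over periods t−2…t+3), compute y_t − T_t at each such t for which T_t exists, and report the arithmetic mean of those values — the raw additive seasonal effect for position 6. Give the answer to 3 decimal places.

-9.542

Season position 6 occurs at t = 6, 12 (where T_t is defined).
t=6: T_6 = 113.66667; y_6 − T_6 = 104 − 113.66667 = -9.66667
t=12: T_12 = 137.41667; y_12 − T_12 = 128 − 137.41667 = -9.41667
Mean deviation: (-9.66667 + -9.41667) / 2 = -9.542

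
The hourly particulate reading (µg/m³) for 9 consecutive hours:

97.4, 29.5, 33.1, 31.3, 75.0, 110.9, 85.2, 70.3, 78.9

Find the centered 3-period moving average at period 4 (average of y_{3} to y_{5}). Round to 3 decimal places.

Sum of periods 3–5: 33.1 + 31.3 + 75.0 = 139.4
Divide by 3: 139.4 / 3 = 46.467

46.467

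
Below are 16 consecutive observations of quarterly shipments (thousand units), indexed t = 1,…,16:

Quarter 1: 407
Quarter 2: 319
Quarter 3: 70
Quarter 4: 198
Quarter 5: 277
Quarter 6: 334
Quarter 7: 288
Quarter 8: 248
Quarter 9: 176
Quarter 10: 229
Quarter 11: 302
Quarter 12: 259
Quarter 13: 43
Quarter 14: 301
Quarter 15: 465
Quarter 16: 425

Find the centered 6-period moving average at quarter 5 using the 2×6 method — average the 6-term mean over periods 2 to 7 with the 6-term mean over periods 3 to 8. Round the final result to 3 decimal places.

Sum over 2–7: 319 + 70 + 198 + 277 + 334 + 288 = 1486
Sum over 3–8: 70 + 198 + 277 + 334 + 288 + 248 = 1415
CMA at t=5 = (1486 + 1415) / (2·6) = 2901 / 12 = 241.750

241.750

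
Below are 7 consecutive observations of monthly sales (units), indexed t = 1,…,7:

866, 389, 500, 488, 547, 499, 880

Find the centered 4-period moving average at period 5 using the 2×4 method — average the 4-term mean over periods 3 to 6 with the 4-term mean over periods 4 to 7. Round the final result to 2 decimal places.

556.00

Sum over 3–6: 500 + 488 + 547 + 499 = 2034
Sum over 4–7: 488 + 547 + 499 + 880 = 2414
CMA at t=5 = (2034 + 2414) / (2·4) = 4448 / 8 = 556.00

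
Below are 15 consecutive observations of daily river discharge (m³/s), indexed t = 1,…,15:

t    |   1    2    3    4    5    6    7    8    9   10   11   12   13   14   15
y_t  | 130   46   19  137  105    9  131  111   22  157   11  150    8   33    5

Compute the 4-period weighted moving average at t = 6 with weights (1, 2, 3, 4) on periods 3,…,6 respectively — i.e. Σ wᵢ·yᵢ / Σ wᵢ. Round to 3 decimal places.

Weighted sum: 1·19 + 2·137 + 3·105 + 4·9 = 19 + 274 + 315 + 36 = 644
Weight total: 1 + 2 + 3 + 4 = 10
WMA = 644 / 10 = 64.400

64.400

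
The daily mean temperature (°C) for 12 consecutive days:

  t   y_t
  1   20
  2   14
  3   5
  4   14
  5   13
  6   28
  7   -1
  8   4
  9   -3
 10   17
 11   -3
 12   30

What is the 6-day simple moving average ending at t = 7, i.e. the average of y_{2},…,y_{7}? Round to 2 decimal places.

Sum of periods 2–7: 14 + 5 + 14 + 13 + 28 + (-1) = 73
Divide by 6: 73 / 6 = 12.17

12.17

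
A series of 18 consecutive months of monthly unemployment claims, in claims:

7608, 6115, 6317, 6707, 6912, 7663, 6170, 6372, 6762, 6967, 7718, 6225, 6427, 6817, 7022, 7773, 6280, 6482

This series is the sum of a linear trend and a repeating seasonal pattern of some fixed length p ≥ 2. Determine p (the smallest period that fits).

5

First differences y_{t+1} − y_t: -1493, 202, 390, 205, 751, -1493, 202, 390, 205, 751, -1493, 202, …
The difference pattern repeats every 5 terms and not for any smaller step, so p = 5.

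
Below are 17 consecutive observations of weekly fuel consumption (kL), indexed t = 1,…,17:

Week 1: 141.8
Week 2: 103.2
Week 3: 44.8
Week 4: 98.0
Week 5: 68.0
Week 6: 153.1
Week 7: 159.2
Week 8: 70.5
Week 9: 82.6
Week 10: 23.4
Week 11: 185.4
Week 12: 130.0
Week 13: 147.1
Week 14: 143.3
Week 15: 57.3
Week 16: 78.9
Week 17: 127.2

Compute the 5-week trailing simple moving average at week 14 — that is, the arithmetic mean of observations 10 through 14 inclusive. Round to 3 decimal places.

125.840

Sum of periods 10–14: 23.4 + 185.4 + 130.0 + 147.1 + 143.3 = 629.2
Divide by 5: 629.2 / 5 = 125.840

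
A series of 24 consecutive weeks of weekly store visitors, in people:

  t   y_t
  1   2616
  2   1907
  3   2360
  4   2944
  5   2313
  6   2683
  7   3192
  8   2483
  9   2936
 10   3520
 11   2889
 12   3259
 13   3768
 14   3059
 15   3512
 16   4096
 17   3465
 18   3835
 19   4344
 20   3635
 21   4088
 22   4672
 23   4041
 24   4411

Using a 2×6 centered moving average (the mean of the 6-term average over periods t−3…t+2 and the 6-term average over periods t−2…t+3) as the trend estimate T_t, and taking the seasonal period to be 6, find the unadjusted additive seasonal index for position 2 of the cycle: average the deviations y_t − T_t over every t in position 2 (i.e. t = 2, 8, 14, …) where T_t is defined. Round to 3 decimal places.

-419.500

Season position 2 occurs at t = 8, 14, 20 (where T_t is defined).
t=8: T_8 = 2902.50000; y_8 − T_8 = 2483 − 2902.50000 = -419.50000
t=14: T_14 = 3478.50000; y_14 − T_14 = 3059 − 3478.50000 = -419.50000
t=20: T_20 = 4054.50000; y_20 − T_20 = 3635 − 4054.50000 = -419.50000
Mean deviation: (-419.50000 + -419.50000 + -419.50000) / 3 = -419.500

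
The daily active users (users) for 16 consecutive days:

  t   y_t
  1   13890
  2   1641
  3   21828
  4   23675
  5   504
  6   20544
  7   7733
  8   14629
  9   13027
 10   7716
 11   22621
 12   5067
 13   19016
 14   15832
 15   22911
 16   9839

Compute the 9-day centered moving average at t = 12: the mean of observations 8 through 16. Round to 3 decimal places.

14517.556

Sum of periods 8–16: 14629 + 13027 + 7716 + 22621 + 5067 + 19016 + 15832 + 22911 + 9839 = 130658
Divide by 9: 130658 / 9 = 14517.556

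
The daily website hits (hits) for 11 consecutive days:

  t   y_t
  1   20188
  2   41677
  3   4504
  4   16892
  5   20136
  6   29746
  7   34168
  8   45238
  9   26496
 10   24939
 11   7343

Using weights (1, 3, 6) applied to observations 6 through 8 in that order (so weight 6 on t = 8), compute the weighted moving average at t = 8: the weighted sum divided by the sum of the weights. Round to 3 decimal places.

Weighted sum: 1·29746 + 3·34168 + 6·45238 = 29746 + 102504 + 271428 = 403678
Weight total: 1 + 3 + 6 = 10
WMA = 403678 / 10 = 40367.800

40367.800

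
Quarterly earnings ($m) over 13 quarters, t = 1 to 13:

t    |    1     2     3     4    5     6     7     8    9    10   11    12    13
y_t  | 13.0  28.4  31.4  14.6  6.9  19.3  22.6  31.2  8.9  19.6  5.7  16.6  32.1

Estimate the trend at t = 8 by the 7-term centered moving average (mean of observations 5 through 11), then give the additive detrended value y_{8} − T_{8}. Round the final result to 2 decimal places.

14.89

Trend T_8 = (6.9 + 19.3 + 22.6 + 31.2 + 8.9 + 19.6 + 5.7) / 7 = 114.2/7 = 16.3143
Detrended value: 31.2 − 16.3143 = 14.89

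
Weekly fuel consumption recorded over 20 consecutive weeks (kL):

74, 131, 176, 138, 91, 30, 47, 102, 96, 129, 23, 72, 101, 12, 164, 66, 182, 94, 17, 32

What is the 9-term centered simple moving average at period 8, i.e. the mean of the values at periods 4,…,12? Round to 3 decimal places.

Sum of periods 4–12: 138 + 91 + 30 + 47 + 102 + 96 + 129 + 23 + 72 = 728
Divide by 9: 728 / 9 = 80.889

80.889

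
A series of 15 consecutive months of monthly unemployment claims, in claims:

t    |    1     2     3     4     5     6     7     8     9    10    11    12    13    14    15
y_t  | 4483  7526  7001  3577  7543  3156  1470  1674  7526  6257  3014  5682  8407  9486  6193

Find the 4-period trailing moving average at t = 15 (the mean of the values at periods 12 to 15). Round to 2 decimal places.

7442.00

Sum of periods 12–15: 5682 + 8407 + 9486 + 6193 = 29768
Divide by 4: 29768 / 4 = 7442.00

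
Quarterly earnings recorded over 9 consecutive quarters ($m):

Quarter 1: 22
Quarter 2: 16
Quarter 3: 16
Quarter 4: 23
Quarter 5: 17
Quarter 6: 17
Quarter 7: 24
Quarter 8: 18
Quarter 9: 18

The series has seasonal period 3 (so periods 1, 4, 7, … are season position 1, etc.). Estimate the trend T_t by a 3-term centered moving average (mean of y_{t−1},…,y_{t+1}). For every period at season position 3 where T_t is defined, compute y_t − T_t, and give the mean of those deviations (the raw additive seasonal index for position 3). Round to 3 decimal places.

Season position 3 occurs at t = 3, 6 (where T_t is defined).
t=3: T_3 = 18.33333; y_3 − T_3 = 16 − 18.33333 = -2.33333
t=6: T_6 = 19.33333; y_6 − T_6 = 17 − 19.33333 = -2.33333
Mean deviation: (-2.33333 + -2.33333) / 2 = -2.333

-2.333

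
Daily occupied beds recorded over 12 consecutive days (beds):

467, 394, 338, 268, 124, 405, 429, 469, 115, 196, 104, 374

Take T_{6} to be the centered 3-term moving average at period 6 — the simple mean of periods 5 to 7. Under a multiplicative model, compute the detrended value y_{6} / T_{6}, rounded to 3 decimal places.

1.268

Trend T_6 = (124 + 405 + 429) / 3 = 958/3 = 319.33333
Ratio to trend: 405 / 319.33333 = 1.268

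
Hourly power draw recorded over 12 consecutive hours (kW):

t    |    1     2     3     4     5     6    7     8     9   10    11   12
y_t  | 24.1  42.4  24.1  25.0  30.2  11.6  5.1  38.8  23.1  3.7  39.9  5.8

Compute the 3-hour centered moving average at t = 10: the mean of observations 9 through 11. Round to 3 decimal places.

22.233

Sum of periods 9–11: 23.1 + 3.7 + 39.9 = 66.7
Divide by 3: 66.7 / 3 = 22.233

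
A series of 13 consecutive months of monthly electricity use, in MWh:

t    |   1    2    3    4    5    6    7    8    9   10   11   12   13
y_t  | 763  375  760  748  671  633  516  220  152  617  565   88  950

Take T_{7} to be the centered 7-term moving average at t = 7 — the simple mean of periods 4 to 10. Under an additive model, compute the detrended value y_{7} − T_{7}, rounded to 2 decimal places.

Trend T_7 = (748 + 671 + 633 + 516 + 220 + 152 + 617) / 7 = 3557/7 = 508.1429
Detrended value: 516 − 508.1429 = 7.86

7.86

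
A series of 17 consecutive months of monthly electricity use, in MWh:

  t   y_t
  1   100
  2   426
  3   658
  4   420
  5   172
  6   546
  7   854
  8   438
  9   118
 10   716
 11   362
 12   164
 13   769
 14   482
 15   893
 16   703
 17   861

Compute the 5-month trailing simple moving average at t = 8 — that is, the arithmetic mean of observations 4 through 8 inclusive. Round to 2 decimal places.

486.00

Sum of periods 4–8: 420 + 172 + 546 + 854 + 438 = 2430
Divide by 5: 2430 / 5 = 486.00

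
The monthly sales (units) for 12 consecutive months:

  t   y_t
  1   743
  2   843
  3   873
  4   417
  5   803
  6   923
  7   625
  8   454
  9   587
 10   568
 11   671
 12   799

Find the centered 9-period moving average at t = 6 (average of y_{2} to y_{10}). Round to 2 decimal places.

Sum of periods 2–10: 843 + 873 + 417 + 803 + 923 + 625 + 454 + 587 + 568 = 6093
Divide by 9: 6093 / 9 = 677.00

677.00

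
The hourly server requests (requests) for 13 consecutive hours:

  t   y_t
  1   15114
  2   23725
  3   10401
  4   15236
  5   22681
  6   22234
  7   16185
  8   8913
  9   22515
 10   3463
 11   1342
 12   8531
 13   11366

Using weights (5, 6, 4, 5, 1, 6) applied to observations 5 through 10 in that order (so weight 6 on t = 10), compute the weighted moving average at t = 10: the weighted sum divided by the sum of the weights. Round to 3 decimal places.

14792.852

Weighted sum: 5·22681 + 6·22234 + 4·16185 + 5·8913 + 1·22515 + 6·3463 = 113405 + 133404 + 64740 + 44565 + 22515 + 20778 = 399407
Weight total: 5 + 6 + 4 + 5 + 1 + 6 = 27
WMA = 399407 / 27 = 14792.852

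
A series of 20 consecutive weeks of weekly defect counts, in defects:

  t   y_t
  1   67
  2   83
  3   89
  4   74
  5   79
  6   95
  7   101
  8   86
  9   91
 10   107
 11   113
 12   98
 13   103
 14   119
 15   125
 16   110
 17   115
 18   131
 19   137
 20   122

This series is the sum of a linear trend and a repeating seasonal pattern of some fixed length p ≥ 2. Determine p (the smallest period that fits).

4

First differences y_{t+1} − y_t: 16, 6, -15, 5, 16, 6, -15, 5, 16, 6, …
The difference pattern repeats every 4 terms and not for any smaller step, so p = 4.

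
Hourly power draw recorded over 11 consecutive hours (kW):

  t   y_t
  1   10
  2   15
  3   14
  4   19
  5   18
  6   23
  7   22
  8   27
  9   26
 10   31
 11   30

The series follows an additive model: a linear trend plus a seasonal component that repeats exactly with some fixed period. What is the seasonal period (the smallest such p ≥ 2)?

First differences y_{t+1} − y_t: 5, -1, 5, -1, 5, -1, …
The difference pattern repeats every 2 terms and not for any smaller step, so p = 2.

2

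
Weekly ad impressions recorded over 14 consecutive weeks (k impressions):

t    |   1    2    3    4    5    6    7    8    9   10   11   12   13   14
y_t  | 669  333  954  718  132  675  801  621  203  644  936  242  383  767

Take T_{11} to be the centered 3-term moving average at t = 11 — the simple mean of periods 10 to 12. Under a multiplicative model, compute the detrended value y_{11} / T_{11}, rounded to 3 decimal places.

Trend T_11 = (644 + 936 + 242) / 3 = 1822/3 = 607.33333
Ratio to trend: 936 / 607.33333 = 1.541

1.541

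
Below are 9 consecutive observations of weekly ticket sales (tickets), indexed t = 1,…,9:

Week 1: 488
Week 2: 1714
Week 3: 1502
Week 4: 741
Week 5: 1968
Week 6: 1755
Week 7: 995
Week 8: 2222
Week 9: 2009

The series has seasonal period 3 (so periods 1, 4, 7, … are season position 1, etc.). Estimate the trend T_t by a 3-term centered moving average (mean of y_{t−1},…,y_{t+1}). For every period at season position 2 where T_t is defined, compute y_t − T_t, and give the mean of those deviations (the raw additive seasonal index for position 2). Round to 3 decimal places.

479.778

Season position 2 occurs at t = 2, 5, 8 (where T_t is defined).
t=2: T_2 = 1234.66667; y_2 − T_2 = 1714 − 1234.66667 = 479.33333
t=5: T_5 = 1488.00000; y_5 − T_5 = 1968 − 1488.00000 = 480.00000
t=8: T_8 = 1742.00000; y_8 − T_8 = 2222 − 1742.00000 = 480.00000
Mean deviation: (479.33333 + 480.00000 + 480.00000) / 3 = 479.778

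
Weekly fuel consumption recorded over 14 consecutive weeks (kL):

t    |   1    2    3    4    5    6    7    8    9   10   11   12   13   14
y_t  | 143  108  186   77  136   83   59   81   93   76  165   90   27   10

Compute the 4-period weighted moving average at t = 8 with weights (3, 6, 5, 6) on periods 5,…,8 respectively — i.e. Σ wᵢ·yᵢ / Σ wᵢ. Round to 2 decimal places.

Weighted sum: 3·136 + 6·83 + 5·59 + 6·81 = 408 + 498 + 295 + 486 = 1687
Weight total: 3 + 6 + 5 + 6 = 20
WMA = 1687 / 20 = 84.35

84.35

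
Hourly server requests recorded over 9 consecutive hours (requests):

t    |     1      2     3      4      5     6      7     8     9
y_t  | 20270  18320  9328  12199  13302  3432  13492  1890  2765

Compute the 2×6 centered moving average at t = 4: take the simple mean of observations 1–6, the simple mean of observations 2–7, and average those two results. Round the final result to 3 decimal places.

12243.667

Sum over 1–6: 20270 + 18320 + 9328 + 12199 + 13302 + 3432 = 76851
Sum over 2–7: 18320 + 9328 + 12199 + 13302 + 3432 + 13492 = 70073
CMA at t=4 = (76851 + 70073) / (2·6) = 146924 / 12 = 12243.667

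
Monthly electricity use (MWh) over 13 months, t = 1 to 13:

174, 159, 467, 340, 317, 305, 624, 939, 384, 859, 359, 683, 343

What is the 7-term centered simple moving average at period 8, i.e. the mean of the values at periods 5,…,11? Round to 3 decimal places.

Sum of periods 5–11: 317 + 305 + 624 + 939 + 384 + 859 + 359 = 3787
Divide by 7: 3787 / 7 = 541.000

541.000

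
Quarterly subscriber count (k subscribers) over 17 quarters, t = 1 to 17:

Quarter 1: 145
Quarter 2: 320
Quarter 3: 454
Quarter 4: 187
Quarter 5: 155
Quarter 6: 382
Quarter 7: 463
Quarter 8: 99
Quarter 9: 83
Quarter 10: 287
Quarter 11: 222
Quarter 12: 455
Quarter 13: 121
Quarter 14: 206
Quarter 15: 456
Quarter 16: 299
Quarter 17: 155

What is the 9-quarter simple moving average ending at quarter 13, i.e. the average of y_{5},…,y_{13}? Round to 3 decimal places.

251.889

Sum of periods 5–13: 155 + 382 + 463 + 99 + 83 + 287 + 222 + 455 + 121 = 2267
Divide by 9: 2267 / 9 = 251.889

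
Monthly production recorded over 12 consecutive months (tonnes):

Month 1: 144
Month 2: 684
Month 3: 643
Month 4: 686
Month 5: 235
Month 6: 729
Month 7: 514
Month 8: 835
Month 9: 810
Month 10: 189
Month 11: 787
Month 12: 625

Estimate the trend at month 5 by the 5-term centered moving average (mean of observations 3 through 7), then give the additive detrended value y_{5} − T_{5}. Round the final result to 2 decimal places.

-326.40

Trend T_5 = (643 + 686 + 235 + 729 + 514) / 5 = 2807/5 = 561.4000
Detrended value: 235 − 561.4000 = -326.40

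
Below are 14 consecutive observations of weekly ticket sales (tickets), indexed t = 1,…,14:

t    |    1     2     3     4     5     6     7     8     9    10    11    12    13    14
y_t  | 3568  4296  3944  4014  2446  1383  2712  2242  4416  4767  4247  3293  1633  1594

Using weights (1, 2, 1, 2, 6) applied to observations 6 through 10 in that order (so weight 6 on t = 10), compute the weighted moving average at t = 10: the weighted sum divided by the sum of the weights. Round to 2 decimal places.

3873.58

Weighted sum: 1·1383 + 2·2712 + 1·2242 + 2·4416 + 6·4767 = 1383 + 5424 + 2242 + 8832 + 28602 = 46483
Weight total: 1 + 2 + 1 + 2 + 6 = 12
WMA = 46483 / 12 = 3873.58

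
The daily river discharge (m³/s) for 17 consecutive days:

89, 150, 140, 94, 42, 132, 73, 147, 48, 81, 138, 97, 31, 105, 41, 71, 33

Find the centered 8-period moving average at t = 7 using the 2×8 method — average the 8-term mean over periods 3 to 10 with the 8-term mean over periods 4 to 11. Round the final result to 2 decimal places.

94.50

Sum over 3–10: 140 + 94 + 42 + 132 + 73 + 147 + 48 + 81 = 757
Sum over 4–11: 94 + 42 + 132 + 73 + 147 + 48 + 81 + 138 = 755
CMA at t=7 = (757 + 755) / (2·8) = 1512 / 16 = 94.50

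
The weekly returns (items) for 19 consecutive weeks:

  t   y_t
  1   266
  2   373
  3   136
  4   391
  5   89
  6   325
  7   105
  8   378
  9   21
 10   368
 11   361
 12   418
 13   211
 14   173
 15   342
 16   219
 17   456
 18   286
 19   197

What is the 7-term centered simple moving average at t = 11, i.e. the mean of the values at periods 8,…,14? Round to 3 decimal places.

Sum of periods 8–14: 378 + 21 + 368 + 361 + 418 + 211 + 173 = 1930
Divide by 7: 1930 / 7 = 275.714

275.714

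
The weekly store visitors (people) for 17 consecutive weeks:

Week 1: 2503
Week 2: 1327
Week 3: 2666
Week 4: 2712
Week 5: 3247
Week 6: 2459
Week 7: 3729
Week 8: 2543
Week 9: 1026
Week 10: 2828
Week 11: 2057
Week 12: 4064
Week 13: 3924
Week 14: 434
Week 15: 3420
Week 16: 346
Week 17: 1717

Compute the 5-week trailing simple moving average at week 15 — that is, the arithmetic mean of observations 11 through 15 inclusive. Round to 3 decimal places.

Sum of periods 11–15: 2057 + 4064 + 3924 + 434 + 3420 = 13899
Divide by 5: 13899 / 5 = 2779.800

2779.800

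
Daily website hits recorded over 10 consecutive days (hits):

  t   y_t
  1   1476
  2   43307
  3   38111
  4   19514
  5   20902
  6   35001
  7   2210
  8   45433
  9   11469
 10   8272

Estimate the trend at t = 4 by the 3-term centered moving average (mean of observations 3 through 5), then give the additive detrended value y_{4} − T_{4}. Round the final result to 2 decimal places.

-6661.67

Trend T_4 = (38111 + 19514 + 20902) / 3 = 78527/3 = 26175.6667
Detrended value: 19514 − 26175.6667 = -6661.67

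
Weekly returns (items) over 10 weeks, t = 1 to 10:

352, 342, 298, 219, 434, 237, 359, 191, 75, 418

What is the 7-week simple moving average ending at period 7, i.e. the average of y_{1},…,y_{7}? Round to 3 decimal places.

320.143

Sum of periods 1–7: 352 + 342 + 298 + 219 + 434 + 237 + 359 = 2241
Divide by 7: 2241 / 7 = 320.143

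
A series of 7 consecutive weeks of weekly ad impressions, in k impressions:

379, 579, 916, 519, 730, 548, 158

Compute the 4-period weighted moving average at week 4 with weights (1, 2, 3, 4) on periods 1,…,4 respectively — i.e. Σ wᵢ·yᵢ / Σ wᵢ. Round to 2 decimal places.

Weighted sum: 1·379 + 2·579 + 3·916 + 4·519 = 379 + 1158 + 2748 + 2076 = 6361
Weight total: 1 + 2 + 3 + 4 = 10
WMA = 6361 / 10 = 636.10

636.10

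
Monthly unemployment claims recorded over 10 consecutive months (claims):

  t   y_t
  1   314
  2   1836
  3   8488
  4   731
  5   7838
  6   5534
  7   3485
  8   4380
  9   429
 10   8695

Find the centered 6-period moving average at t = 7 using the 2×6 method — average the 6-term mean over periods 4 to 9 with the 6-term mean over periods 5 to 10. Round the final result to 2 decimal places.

Sum over 4–9: 731 + 7838 + 5534 + 3485 + 4380 + 429 = 22397
Sum over 5–10: 7838 + 5534 + 3485 + 4380 + 429 + 8695 = 30361
CMA at t=7 = (22397 + 30361) / (2·6) = 52758 / 12 = 4396.50

4396.50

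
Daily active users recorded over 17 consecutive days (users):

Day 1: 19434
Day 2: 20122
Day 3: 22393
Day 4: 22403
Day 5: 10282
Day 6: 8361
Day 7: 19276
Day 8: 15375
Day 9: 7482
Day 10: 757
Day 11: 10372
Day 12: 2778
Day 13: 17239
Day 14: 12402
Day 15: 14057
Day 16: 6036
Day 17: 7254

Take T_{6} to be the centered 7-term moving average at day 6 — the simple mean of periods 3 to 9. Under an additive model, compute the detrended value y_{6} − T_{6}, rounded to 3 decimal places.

-6720.714

Trend T_6 = (22393 + 22403 + 10282 + 8361 + 19276 + 15375 + 7482) / 7 = 105572/7 = 15081.71429
Detrended value: 8361 − 15081.71429 = -6720.714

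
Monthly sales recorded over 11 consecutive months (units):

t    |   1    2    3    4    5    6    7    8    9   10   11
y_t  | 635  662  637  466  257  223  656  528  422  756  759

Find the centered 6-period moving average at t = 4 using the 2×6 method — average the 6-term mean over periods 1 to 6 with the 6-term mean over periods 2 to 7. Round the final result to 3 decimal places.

481.750

Sum over 1–6: 635 + 662 + 637 + 466 + 257 + 223 = 2880
Sum over 2–7: 662 + 637 + 466 + 257 + 223 + 656 = 2901
CMA at t=4 = (2880 + 2901) / (2·6) = 5781 / 12 = 481.750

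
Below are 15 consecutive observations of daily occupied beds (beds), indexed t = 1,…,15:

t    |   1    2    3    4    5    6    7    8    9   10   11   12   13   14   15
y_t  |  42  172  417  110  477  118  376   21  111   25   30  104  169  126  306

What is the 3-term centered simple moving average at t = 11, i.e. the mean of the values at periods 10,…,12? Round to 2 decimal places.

Sum of periods 10–12: 25 + 30 + 104 = 159
Divide by 3: 159 / 3 = 53.00

53.00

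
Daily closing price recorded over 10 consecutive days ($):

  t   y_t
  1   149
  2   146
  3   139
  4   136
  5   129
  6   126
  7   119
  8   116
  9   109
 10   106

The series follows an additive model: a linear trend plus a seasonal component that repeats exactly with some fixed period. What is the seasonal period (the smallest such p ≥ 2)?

2

First differences y_{t+1} − y_t: -3, -7, -3, -7, -3, -7, …
The difference pattern repeats every 2 terms and not for any smaller step, so p = 2.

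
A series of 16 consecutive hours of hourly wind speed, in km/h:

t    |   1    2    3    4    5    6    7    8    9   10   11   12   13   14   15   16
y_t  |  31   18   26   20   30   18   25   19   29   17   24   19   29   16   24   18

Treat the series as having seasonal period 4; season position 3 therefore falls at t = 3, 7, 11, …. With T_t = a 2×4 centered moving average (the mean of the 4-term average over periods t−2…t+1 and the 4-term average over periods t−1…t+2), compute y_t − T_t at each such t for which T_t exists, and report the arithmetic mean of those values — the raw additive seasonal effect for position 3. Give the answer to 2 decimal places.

2.08

Season position 3 occurs at t = 3, 7, 11 (where T_t is defined).
t=3: T_3 = 23.6250; y_3 − T_3 = 26 − 23.6250 = 2.3750
t=7: T_7 = 22.8750; y_7 − T_7 = 25 − 22.8750 = 2.1250
t=11: T_11 = 22.2500; y_11 − T_11 = 24 − 22.2500 = 1.7500
Mean deviation: (2.3750 + 2.1250 + 1.7500) / 3 = 2.08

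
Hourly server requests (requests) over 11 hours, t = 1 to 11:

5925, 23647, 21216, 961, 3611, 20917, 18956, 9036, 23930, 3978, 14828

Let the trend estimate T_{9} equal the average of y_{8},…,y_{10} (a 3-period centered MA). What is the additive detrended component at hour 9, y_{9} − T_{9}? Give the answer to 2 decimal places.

11615.33

Trend T_9 = (9036 + 23930 + 3978) / 3 = 36944/3 = 12314.6667
Detrended value: 23930 − 12314.6667 = 11615.33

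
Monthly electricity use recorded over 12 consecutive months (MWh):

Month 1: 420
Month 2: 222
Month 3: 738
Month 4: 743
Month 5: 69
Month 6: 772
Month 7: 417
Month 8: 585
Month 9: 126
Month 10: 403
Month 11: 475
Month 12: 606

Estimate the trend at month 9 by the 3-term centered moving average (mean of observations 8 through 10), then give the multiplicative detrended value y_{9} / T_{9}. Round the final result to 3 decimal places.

0.339

Trend T_9 = (585 + 126 + 403) / 3 = 1114/3 = 371.33333
Ratio to trend: 126 / 371.33333 = 0.339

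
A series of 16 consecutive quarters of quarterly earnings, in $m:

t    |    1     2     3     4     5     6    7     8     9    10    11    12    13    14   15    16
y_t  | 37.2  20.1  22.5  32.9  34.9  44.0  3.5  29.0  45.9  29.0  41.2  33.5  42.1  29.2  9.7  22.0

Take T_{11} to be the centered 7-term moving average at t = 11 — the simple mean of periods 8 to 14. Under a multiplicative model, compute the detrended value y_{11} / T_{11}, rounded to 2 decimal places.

Trend T_11 = (29.0 + 45.9 + 29.0 + 41.2 + 33.5 + 42.1 + 29.2) / 7 = 249.9/7 = 35.7000
Ratio to trend: 41.2 / 35.7000 = 1.15

1.15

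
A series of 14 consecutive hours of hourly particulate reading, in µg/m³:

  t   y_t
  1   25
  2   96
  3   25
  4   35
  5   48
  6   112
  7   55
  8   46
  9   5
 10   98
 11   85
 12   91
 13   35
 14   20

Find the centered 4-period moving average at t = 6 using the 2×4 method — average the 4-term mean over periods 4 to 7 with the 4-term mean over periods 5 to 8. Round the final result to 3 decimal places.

Sum over 4–7: 35 + 48 + 112 + 55 = 250
Sum over 5–8: 48 + 112 + 55 + 46 = 261
CMA at t=6 = (250 + 261) / (2·4) = 511 / 8 = 63.875

63.875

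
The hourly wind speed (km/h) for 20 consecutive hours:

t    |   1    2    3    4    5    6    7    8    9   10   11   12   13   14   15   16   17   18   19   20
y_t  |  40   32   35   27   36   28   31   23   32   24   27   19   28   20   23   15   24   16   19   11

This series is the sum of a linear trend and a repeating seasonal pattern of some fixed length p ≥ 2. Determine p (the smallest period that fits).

4

First differences y_{t+1} − y_t: -8, 3, -8, 9, -8, 3, -8, 9, -8, 3, …
The difference pattern repeats every 4 terms and not for any smaller step, so p = 4.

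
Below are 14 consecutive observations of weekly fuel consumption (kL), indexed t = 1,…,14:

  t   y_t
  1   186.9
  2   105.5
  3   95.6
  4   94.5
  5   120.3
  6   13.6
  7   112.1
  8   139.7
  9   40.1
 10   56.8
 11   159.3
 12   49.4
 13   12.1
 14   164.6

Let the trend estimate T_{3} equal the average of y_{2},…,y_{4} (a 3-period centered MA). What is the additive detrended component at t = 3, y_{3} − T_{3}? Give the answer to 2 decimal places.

-2.93

Trend T_3 = (105.5 + 95.6 + 94.5) / 3 = 295.6/3 = 98.5333
Detrended value: 95.6 − 98.5333 = -2.93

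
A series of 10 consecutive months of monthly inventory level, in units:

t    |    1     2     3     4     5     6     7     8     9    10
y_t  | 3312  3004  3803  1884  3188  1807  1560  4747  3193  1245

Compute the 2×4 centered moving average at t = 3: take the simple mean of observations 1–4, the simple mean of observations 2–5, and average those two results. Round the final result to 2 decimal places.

Sum over 1–4: 3312 + 3004 + 3803 + 1884 = 12003
Sum over 2–5: 3004 + 3803 + 1884 + 3188 = 11879
CMA at t=3 = (12003 + 11879) / (2·4) = 23882 / 8 = 2985.25

2985.25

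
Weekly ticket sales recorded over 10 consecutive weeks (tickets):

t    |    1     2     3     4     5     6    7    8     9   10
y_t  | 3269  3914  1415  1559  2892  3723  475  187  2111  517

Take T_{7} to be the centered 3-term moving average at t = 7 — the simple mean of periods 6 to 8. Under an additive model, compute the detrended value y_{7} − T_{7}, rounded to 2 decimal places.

Trend T_7 = (3723 + 475 + 187) / 3 = 4385/3 = 1461.6667
Detrended value: 475 − 1461.6667 = -986.67

-986.67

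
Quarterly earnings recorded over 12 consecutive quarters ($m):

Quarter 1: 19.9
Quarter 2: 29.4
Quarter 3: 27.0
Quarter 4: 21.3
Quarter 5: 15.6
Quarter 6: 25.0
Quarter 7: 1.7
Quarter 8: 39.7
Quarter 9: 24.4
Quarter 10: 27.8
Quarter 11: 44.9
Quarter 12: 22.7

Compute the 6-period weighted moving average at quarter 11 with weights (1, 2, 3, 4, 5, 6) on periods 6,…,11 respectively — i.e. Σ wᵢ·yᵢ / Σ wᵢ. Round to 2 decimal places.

Weighted sum: 1·25.0 + 2·1.7 + 3·39.7 + 4·24.4 + 5·27.8 + 6·44.9 = 25.0 + 3.4 + 119.1 + 97.6 + 139.0 + 269.4 = 653.5
Weight total: 1 + 2 + 3 + 4 + 5 + 6 = 21
WMA = 653.5 / 21 = 31.12

31.12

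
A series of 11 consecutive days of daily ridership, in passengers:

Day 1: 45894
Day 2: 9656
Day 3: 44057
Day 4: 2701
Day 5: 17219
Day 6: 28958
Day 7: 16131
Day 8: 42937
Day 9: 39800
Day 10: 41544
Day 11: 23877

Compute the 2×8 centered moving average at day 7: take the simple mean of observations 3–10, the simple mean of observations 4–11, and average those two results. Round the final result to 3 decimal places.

Sum over 3–10: 44057 + 2701 + 17219 + 28958 + 16131 + 42937 + 39800 + 41544 = 233347
Sum over 4–11: 2701 + 17219 + 28958 + 16131 + 42937 + 39800 + 41544 + 23877 = 213167
CMA at t=7 = (233347 + 213167) / (2·8) = 446514 / 16 = 27907.125

27907.125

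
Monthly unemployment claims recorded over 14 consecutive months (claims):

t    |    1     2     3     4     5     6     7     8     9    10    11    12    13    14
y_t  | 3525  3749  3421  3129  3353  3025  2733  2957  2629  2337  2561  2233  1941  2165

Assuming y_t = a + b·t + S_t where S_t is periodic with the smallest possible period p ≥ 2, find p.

3

First differences y_{t+1} − y_t: 224, -328, -292, 224, -328, -292, 224, -328, …
The difference pattern repeats every 3 terms and not for any smaller step, so p = 3.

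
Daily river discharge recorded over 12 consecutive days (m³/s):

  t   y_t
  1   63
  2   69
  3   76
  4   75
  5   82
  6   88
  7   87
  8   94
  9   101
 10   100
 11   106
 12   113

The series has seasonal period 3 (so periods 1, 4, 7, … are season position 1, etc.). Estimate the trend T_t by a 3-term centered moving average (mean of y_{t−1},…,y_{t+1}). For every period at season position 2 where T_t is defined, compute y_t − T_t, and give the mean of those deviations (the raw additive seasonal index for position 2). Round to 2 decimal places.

Season position 2 occurs at t = 2, 5, 8, 11 (where T_t is defined).
t=2: T_2 = 69.3333; y_2 − T_2 = 69 − 69.3333 = -0.3333
t=5: T_5 = 81.6667; y_5 − T_5 = 82 − 81.6667 = 0.3333
t=8: T_8 = 94.0000; y_8 − T_8 = 94 − 94.0000 = 0.0000
t=11: T_11 = 106.3333; y_11 − T_11 = 106 − 106.3333 = -0.3333
Mean deviation: (-0.3333 + 0.3333 + 0.0000 + -0.3333) / 4 = -0.08

-0.08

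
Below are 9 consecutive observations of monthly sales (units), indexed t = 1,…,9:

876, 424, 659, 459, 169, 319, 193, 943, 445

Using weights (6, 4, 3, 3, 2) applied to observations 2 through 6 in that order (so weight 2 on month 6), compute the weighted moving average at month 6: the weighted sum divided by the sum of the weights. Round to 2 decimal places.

Weighted sum: 6·424 + 4·659 + 3·459 + 3·169 + 2·319 = 2544 + 2636 + 1377 + 507 + 638 = 7702
Weight total: 6 + 4 + 3 + 3 + 2 = 18
WMA = 7702 / 18 = 427.89

427.89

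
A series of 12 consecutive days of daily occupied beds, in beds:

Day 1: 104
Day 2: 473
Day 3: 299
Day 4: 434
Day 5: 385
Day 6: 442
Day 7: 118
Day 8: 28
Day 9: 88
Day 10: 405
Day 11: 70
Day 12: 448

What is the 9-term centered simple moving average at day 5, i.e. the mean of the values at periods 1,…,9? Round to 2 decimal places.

263.44

Sum of periods 1–9: 104 + 473 + 299 + 434 + 385 + 442 + 118 + 28 + 88 = 2371
Divide by 9: 2371 / 9 = 263.44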